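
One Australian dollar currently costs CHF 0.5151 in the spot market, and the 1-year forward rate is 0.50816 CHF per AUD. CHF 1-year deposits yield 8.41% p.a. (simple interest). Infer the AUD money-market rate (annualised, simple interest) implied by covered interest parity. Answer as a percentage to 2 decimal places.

T = 1 year.
F/S = 0.50816/0.5151 = 0.9865269 = (growth of CHF) / (growth of AUD).
The CHF side grows by 1 + 0.0841×1 = 1.084100.
That pins the AUD growth at 1.0989057.
(1.0989057 − 1)/T = 0.098906, i.e. 9.89%.

9.89%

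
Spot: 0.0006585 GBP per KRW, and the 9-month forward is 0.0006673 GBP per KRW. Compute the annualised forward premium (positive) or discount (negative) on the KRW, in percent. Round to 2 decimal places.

+1.78%

T = 9/12 years.
Period premium: (0.0006673 − 0.0006585)/0.0006585 = 0.0133637.
×(1/T) gives 1.78% p.a.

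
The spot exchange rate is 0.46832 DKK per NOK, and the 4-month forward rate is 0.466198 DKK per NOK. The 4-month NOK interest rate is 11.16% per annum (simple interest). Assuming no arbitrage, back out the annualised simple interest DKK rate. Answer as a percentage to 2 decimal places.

9.75%

T = 4/12 years.
By CIP, F/S equals the DKK-to-NOK growth ratio: 0.466198/0.46832 = 0.9954689.
The NOK side grows by 1 + 0.1116×4/12 = 1.037200.
So the DKK growth factor = 1.0325003.
r = (1.0325003 − 1)/(4/12) = 0.097501 → 9.75%.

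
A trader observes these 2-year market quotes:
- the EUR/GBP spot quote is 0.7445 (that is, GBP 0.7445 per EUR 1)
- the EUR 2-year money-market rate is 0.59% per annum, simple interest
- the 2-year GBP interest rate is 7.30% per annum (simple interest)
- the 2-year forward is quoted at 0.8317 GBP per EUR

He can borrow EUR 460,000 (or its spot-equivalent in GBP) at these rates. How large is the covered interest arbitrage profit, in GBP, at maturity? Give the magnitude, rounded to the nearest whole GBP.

T = 2 years.
Keep in EUR, deliver into the forward: 460,000·1.011800·0.8317 = GBP 387,096.47.
Swap to GBP now, deposit: 460,000·0.7445·1.146000 = GBP 392,470.62.
The quoted forward undervalues EUR, so borrow EUR, convert to GBP at spot, deposit the GBP at 7.30%, and buy EUR forward at 0.8317 to cover the loan.
Arbitrage profit = |387,096.47 − 392,470.62| = GBP 5,374.

GBP 5,374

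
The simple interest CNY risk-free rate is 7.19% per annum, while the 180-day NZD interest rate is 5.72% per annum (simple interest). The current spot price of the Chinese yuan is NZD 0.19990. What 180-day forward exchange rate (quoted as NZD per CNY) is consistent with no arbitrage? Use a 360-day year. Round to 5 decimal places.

T = 180/360 years.
NZD accumulates by 1 + 0.0572×180/360 = 1.028600.
CNY growth factor: 1 + 0.0719×180/360 = 1.035950.
CIP: F = S · (grow NZD)/(grow CNY) = 0.1999 × 1.028600/1.035950 = 0.1984817 NZD per CNY.

0.19848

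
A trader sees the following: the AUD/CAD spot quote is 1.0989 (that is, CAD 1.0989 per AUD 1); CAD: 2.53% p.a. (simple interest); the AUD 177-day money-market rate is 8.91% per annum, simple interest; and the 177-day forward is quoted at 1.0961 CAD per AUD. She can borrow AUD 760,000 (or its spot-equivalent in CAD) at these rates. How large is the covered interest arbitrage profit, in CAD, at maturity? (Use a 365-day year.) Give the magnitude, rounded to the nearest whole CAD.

T = 177/365 years.
Route A — deposit AUD, sell forward: 760,000 × 1.0432074 × 1.0961 = CAD 869,029.32.
Route B — convert at spot, deposit CAD: 760,000 × 1.0989 × 1.01226877 = CAD 845,410.44.
The quoted forward overvalues AUD, so borrow CAD, buy AUD at spot, deposit the AUD at 8.91%, and sell the proceeds forward at 1.0961.
Arbitrage profit = |869,029.32 − 845,410.44| = CAD 23,619.

CAD 23,619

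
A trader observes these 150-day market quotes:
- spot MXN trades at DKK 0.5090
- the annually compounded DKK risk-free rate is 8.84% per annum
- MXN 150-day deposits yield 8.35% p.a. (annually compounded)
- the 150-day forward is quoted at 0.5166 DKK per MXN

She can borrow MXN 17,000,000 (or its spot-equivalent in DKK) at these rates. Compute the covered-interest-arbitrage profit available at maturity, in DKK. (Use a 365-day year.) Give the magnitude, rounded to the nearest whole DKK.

T = 150/365 years.
Invest the MXN and cover forward: 17,000,000 × 1.033506597 × 0.5166 = DKK 9,076,461.64.
Convert at spot and invest in DKK: 17,000,000 × 0.5090 × 1.03542483 = DKK 8,959,531.05.
The quoted forward overvalues MXN, so borrow DKK, buy MXN at spot, deposit the MXN at 8.35%, and sell the proceeds forward at 0.5166.
Arbitrage profit = |9,076,461.64 − 8,959,531.05| = DKK 116,931.

DKK 116,931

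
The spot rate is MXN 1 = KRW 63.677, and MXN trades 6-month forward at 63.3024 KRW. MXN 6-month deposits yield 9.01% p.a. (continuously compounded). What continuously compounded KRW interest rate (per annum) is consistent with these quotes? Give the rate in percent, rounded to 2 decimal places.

T = 6/12 years.
F/S = 63.3024/63.677 = 0.9941172 = (growth of KRW) / (growth of MXN).
MXN growth factor: e^(0.0901×6/12) = 1.0460802.
That pins the KRW growth at 1.0399263.
Take logs: ln 1.0399263 / (6/12) = 0.078300, so 7.83%.

7.83%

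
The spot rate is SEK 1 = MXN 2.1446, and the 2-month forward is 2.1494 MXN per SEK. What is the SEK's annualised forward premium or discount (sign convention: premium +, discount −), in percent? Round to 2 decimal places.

+1.34%

T = 2/12 years.
Period premium: (2.1494 − 2.1446)/2.1446 = 0.0022382.
Per annum: 0.0022382 / (2/12) = 0.013429 = 1.34%.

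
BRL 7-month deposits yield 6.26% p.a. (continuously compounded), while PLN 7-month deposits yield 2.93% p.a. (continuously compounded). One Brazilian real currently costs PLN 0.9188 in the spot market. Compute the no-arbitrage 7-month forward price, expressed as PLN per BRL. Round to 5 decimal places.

T = 7/12 years.
Growth of 1 PLN over T: e^(0.0293×7/12) = 1.0172386.
BRL growth factor: e^(0.0626×7/12) = 1.0371916.
Forward (PLN per BRL) = 0.9188 × 1.0172386 / 1.0371916 = 0.9011246.

0.90112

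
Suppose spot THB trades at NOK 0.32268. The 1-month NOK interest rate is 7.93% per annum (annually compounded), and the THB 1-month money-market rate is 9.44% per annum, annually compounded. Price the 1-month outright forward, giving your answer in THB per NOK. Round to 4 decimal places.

3.1026

T = 1/12 years.
NOK growth factor: (1 + 0.0793)^(1/12) = 1.0063797.
THB growth factor: (1 + 0.0944)^(1/12) = 1.0075455.
Forward (NOK per THB) = 0.32268 × 1.0063797 / 1.0075455 = 0.3223066.
Quoted the other way: 1/0.3223066 = 3.1026 THB per NOK.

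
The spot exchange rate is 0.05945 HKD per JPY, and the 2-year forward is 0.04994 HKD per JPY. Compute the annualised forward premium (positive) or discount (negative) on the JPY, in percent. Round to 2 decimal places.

T = 2 years.
Period premium: (0.04994 − 0.05945)/0.05945 = -0.1599664.
Annualise by dividing by T: -0.1599664 / 2 = -0.079983 → -8.00%.

-8.00%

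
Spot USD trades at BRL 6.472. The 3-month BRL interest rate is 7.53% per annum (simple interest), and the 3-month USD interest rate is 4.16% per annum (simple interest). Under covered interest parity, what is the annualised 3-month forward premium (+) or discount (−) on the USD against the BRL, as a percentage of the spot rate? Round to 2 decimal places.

T = 3/12 years.
No-arbitrage forward: 6.472 × 1.018825 / 1.010400 = 6.525965 BRL/USD.
(F − S)/S ÷ T = (6.525965 − 6.472)/6.472/(3/12) = 0.033353 → 3.34%.

+3.34%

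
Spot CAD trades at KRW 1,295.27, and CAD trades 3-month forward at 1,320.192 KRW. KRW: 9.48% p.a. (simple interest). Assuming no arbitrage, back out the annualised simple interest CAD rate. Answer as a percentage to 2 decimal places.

T = 3/12 years.
CIP gives F = S · g_KRW/g_CAD, so g_KRW/g_CAD = 1320.192/1295.27 = 1.0192408.
KRW growth factor: 1 + 0.0948×3/12 = 1.023700.
Hence g_CAD = 1.004375.
(1.004375 − 1)/T = 0.017500, i.e. 1.75%.

1.75%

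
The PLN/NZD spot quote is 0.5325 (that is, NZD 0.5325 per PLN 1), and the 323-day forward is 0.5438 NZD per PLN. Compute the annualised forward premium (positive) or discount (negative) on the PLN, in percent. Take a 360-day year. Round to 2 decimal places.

T = 323/360 years.
(F − S)/S = (0.5438 − 0.5325)/0.5325 = 0.0212207.
×(1/T) gives 2.37% p.a.

+2.37%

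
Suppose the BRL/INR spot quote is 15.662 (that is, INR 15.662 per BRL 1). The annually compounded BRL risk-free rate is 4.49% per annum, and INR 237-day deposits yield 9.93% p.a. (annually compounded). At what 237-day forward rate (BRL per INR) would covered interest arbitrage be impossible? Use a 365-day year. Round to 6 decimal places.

0.061779

T = 237/365 years.
Growth of 1 INR over T: (1 + 0.0993)^(237/365) = 1.0634018.
Growth of 1 BRL over T: (1 + 0.0449)^(237/365) = 1.0289292.
So F = 15.662 × 1.0634018 / 1.0289292 = 16.18673 (INR/BRL).
Quoted the other way: 1/16.18673 = 0.061779 BRL per INR.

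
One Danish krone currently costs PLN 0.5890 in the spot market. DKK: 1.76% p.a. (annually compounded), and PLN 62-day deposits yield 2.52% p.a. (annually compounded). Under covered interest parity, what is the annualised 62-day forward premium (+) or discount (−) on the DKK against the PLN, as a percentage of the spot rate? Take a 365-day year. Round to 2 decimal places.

+0.74%

T = 62/365 years.
F = S · g_PLN/g_DKK = 0.589 × 1.0042365/1.002968 = 0.5897449.
Annualised premium = (F − S)/S × (1/T) = (0.5897449 − 0.589)/0.589 ÷ (62/365) = 0.74%.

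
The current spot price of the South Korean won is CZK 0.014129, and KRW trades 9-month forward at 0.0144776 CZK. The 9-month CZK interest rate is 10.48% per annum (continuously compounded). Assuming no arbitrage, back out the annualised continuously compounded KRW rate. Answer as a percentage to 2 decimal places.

T = 9/12 years.
CIP gives F = S · g_CZK/g_KRW, so g_CZK/g_KRW = 0.0144776/0.014129 = 1.0246727.
CZK growth factor: e^(0.1048×9/12) = 1.0817715.
So the KRW growth factor = 1.0557239.
Take logs: ln 1.0557239 / (9/12) = 0.072302, so 7.23%.

7.23%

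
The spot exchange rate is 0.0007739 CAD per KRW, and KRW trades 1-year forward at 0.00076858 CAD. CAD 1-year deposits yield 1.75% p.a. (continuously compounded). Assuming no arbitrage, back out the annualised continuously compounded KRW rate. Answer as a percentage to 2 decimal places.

T = 1 year.
CIP gives F = S · g_CAD/g_KRW, so g_CAD/g_KRW = 0.00076858/0.0007739 = 0.9931257.
The CAD side grows by e^(0.0175×1) = 1.017654.
Hence g_KRW = 1.0246981.
r = ln(1.0246981)/1 = 0.024398 → 2.44%.

2.44%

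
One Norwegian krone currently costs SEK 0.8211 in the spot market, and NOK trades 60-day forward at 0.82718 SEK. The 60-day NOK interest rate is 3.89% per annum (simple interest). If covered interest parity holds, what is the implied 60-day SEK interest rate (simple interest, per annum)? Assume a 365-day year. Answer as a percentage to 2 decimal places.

T = 60/365 years.
F/S = 0.82718/0.8211 = 1.0074047 = (growth of SEK) / (growth of NOK).
NOK growth factor: 1 + 0.0389×60/365 = 1.0063945.
That pins the SEK growth at 1.0138465.
(1.0138465 − 1)/T = 0.084233, i.e. 8.42%.

8.42%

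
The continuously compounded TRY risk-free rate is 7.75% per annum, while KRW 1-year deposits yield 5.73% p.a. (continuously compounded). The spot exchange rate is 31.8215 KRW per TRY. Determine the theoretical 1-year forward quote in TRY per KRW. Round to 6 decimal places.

T = 1 year.
KRW accumulates by e^(0.0573×1) = 1.0589735.
TRY accumulates by e^(0.0775×1) = 1.0805822.
Forward (KRW per TRY) = 31.8215 × 1.0589735 / 1.0805822 = 31.18516.
Quoted the other way: 1/31.18516 = 0.032067 TRY per KRW.

0.032067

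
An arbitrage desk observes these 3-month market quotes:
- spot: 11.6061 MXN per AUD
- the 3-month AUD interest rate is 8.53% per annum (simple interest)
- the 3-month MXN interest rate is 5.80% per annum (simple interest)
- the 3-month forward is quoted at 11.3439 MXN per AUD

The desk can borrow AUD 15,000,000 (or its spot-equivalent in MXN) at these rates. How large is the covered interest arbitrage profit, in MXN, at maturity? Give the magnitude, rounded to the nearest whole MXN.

T = 3/12 years.
Invest the AUD and cover forward: 15,000,000 × 1.021325 × 11.3439 = MXN 173,787,130.01.
Convert at spot and invest in MXN: 15,000,000 × 11.6061 × 1.014500 = MXN 176,615,826.75.
The quoted forward undervalues AUD, so borrow AUD, convert to MXN at spot, deposit the MXN at 5.80%, and buy AUD forward at 11.3439 to cover the loan.
Profit = 176,615,826.75 − 173,787,130.01 = MXN 2,828,697.

MXN 2,828,697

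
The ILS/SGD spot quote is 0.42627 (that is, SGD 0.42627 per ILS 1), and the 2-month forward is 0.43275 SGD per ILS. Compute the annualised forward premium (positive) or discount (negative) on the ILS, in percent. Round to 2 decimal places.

+9.12%

T = 2/12 years.
(F − S)/S = (0.43275 − 0.42627)/0.42627 = 0.0152016.
Annualise by dividing by T: 0.0152016 / (2/12) = 0.091210 → 9.12%.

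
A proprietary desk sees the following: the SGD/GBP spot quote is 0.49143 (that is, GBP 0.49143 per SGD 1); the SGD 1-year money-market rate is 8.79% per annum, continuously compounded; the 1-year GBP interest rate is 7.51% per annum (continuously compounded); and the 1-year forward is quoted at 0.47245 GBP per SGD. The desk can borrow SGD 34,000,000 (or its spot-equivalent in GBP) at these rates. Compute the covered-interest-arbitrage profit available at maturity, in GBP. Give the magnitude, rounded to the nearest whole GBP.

T = 1 year.
Invest the SGD and cover forward: 34,000,000 × 1.0918789287 × 0.47245 = GBP 17,539,178.80.
Convert at spot and invest in GBP: 34,000,000 × 0.49143 × 1.0779919447 = GBP 18,011,757.77.
The quoted forward undervalues SGD, so borrow SGD, convert to GBP at spot, deposit the GBP at 7.51%, and buy SGD forward at 0.47245 to cover the loan.
Arbitrage profit = |17,539,178.80 − 18,011,757.77| = GBP 472,579.

GBP 472,579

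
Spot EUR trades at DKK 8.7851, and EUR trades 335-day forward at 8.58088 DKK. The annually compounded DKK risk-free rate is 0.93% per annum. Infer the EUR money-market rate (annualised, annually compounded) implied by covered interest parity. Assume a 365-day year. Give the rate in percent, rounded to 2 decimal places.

T = 335/365 years.
By CIP, F/S equals the DKK-to-EUR growth ratio: 8.58088/8.7851 = 0.9767538.
DKK growth factor: (1 + 0.0093)^(335/365) = 1.0085324.
So the EUR growth factor = 1.0325349.
r = 1.0325349^(365/335) − 1 = 0.035500 → 3.55%.

3.55%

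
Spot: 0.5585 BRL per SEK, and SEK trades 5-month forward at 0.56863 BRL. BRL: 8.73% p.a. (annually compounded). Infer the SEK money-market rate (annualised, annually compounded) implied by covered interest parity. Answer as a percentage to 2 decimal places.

4.14%

T = 5/12 years.
F/S = 0.56863/0.5585 = 1.0181379 = (growth of BRL) / (growth of SEK).
BRL growth factor: (1 + 0.0873)^(5/12) = 1.0354892.
So the SEK growth factor = 1.0170422.
Annualise: 1.0170422^(12/5) − 1 = 0.041390 = 4.14%.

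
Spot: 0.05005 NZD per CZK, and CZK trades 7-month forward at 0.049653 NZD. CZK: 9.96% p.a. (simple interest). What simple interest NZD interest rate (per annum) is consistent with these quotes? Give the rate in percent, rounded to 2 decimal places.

T = 7/12 years.
By CIP, F/S equals the NZD-to-CZK growth ratio: 0.049653/0.05005 = 0.9920679.
The CZK side grows by 1 + 0.0996×7/12 = 1.058100.
So the NZD growth factor = 1.049707.
r = (1.049707 − 1)/(7/12) = 0.085212 → 8.52%.

8.52%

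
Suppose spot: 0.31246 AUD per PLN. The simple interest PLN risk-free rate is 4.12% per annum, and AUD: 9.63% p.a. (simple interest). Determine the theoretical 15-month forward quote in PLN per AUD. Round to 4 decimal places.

3.0037

T = 15/12 years.
AUD accumulates by 1 + 0.0963×15/12 = 1.120375.
PLN accumulates by 1 + 0.0412×15/12 = 1.051500.
Forward (AUD per PLN) = 0.31246 × 1.120375 / 1.051500 = 0.3329267.
Quoted the other way: 1/0.3329267 = 3.0037 PLN per AUD.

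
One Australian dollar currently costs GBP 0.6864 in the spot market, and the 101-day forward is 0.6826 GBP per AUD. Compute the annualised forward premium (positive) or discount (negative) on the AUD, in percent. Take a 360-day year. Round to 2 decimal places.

-1.97%

T = 101/360 years.
Period premium: (0.6826 − 0.6864)/0.6864 = -0.0055361.
Per annum: -0.0055361 / (101/360) = -0.019733 = -1.97%.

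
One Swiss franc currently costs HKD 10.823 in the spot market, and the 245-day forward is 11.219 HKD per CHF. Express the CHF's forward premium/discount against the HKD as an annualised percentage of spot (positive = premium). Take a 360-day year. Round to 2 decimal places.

T = 245/360 years.
(F − S)/S = (11.219 − 10.823)/10.823 = 0.0365887.
Per annum: 0.0365887 / (245/360) = 0.053763 = 5.38%.

+5.38%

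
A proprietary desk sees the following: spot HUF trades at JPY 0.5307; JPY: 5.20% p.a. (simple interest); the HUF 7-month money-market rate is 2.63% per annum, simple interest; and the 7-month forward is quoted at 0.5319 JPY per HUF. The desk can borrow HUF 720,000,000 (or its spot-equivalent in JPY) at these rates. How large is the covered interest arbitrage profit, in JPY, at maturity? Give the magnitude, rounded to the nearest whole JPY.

JPY 4,851,121

T = 7/12 years.
Invest the HUF and cover forward: 720,000,000 × 1.01534166667 × 0.5319 = JPY 388,843,367.40.
Convert at spot and invest in JPY: 720,000,000 × 0.5307 × 1.03033333333 = JPY 393,694,488.00.
The quoted forward undervalues HUF, so borrow HUF, convert to JPY at spot, deposit the JPY at 5.20%, and buy HUF forward at 0.5319 to cover the loan.
Profit = 393,694,488.00 − 388,843,367.40 = JPY 4,851,121.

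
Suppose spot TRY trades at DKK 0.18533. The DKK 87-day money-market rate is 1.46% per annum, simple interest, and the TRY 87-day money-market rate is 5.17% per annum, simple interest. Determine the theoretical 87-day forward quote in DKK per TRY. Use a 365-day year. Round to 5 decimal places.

T = 87/365 years.
DKK accumulates by 1 + 0.0146×87/365 = 1.003480.
Growth of 1 TRY over T: 1 + 0.0517×87/365 = 1.012323.
CIP: F = S · (grow DKK)/(grow TRY) = 0.18533 × 1.003480/1.012323 = 0.1837111 DKK per TRY.

0.18371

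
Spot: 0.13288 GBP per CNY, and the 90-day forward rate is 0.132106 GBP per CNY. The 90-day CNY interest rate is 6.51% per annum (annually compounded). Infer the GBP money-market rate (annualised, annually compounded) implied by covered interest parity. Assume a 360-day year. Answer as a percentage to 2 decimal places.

4.05%

T = 90/360 years.
By CIP, F/S equals the GBP-to-CNY growth ratio: 0.132106/0.13288 = 0.9941752.
CNY growth factor: (1 + 0.0651)^(90/360) = 1.0158921.
Hence g_GBP = 1.0099747.
Annualise: 1.0099747^(360/90) − 1 = 0.040500 = 4.05%.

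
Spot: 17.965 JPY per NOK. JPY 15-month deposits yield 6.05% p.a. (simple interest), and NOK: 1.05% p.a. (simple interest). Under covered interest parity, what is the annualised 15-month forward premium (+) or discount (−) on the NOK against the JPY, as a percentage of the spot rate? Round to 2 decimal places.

+4.94%

T = 15/12 years.
No-arbitrage forward: 17.965 × 1.075625 / 1.013125 = 19.073267 JPY/NOK.
(F − S)/S ÷ T = (19.073267 − 17.965)/17.965/(15/12) = 0.049352 → 4.94%.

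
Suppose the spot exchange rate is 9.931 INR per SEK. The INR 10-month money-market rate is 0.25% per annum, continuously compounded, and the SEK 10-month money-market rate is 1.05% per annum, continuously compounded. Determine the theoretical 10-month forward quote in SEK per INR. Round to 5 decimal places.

T = 10/12 years.
Growth of 1 INR over T: e^(0.0025×10/12) = 1.0020855.
SEK growth factor: e^(0.0105×10/12) = 1.0087884.
Forward (INR per SEK) = 9.931 × 1.0020855 / 1.0087884 = 9.865013.
Quoted the other way: 1/9.865013 = 0.10137 SEK per INR.

0.10137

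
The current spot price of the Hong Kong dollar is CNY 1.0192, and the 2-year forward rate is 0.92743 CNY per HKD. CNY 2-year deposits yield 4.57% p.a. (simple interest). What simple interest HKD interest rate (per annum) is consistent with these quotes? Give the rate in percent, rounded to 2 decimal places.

9.97%

T = 2 years.
By CIP, F/S equals the CNY-to-HKD growth ratio: 0.92743/1.0192 = 0.9099588.
The CNY side grows by 1 + 0.0457×2 = 1.091400.
So the HKD growth factor = 1.199395.
r = (1.199395 − 1)/2 = 0.099697 → 9.97%.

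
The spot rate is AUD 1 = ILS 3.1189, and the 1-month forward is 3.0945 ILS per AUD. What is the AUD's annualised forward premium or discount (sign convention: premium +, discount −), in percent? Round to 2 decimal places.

T = 1/12 years.
Period premium: (3.0945 − 3.1189)/3.1189 = -0.0078233.
Annualise by dividing by T: -0.0078233 / (1/12) = -0.093880 → -9.39%.

-9.39%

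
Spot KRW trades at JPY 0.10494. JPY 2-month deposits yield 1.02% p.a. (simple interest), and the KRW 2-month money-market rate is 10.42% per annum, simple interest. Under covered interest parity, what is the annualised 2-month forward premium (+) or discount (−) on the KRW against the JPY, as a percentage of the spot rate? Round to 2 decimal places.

-9.24%

T = 2/12 years.
F = S · g_JPY/g_KRW = 0.10494 × 1.001700/1.0173667 = 0.10332400.
Annualised premium = (F − S)/S × (1/T) = (0.10332400 − 0.10494)/0.10494 ÷ (2/12) = -9.24%.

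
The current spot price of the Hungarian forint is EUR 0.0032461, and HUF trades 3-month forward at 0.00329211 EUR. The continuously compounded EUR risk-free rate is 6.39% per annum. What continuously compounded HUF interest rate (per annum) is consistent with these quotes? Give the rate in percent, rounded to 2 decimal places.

T = 3/12 years.
F/S = 0.00329211/0.0032461 = 1.0141739 = (growth of EUR) / (growth of HUF).
EUR growth factor: e^(0.0639×3/12) = 1.0161033.
That pins the HUF growth at 1.0019024.
r = ln(1.0019024)/(3/12) = 0.007602 → 0.76%.

0.76%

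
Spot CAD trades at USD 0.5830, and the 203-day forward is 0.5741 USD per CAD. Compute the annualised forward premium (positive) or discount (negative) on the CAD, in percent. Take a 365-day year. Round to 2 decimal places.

-2.74%

T = 203/365 years.
Period premium: (0.5741 − 0.583)/0.583 = -0.0152659.
×(1/T) gives -2.74% p.a.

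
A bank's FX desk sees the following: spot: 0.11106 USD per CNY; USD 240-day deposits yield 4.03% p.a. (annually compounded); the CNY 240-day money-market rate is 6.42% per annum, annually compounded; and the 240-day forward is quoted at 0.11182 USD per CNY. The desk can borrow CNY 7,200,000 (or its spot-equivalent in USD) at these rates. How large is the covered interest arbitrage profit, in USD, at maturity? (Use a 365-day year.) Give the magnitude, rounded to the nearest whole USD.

USD 18,050

T = 240/365 years.
Keep in CNY, deliver into the forward: 7,200,000·1.04176249·0.11182 = USD 838,727.15.
Swap to USD now, deposit: 7,200,000·0.11106·1.02631899 = USD 820,677.51.
The quoted forward overvalues CNY, so borrow USD, buy CNY at spot, deposit the CNY at 6.42%, and sell the proceeds forward at 0.11182.
Profit = 838,727.15 − 820,677.51 = USD 18,050.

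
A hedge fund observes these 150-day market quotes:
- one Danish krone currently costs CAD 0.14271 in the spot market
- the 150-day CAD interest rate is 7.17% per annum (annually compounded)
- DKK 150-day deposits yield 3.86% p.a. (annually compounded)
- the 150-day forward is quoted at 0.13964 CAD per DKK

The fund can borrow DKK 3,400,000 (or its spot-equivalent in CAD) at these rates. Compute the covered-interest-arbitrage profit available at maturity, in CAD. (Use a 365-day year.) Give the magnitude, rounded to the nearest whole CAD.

T = 150/365 years.
Route A — deposit DKK, sell forward: 3,400,000 × 1.01568627 × 0.13964 = CAD 482,223.46.
Route B — convert at spot, deposit CAD: 3,400,000 × 0.14271 × 1.02886611 = CAD 499,220.24.
The quoted forward undervalues DKK, so borrow DKK, convert to CAD at spot, deposit the CAD at 7.17%, and buy DKK forward at 0.13964 to cover the loan.
Profit = 499,220.24 − 482,223.46 = CAD 16,997.

CAD 16,997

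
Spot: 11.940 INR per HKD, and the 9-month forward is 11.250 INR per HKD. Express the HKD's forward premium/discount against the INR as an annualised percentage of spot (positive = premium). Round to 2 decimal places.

T = 9/12 years.
Period premium: (11.250 − 11.94)/11.94 = -0.0577889.
Per annum: -0.0577889 / (9/12) = -0.077052 = -7.71%.

-7.71%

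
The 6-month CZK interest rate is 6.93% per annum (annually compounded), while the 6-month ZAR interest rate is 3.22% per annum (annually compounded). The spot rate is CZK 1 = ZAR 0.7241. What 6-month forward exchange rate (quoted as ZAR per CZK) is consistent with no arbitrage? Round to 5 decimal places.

0.71143

T = 6/12 years.
ZAR growth factor: (1 + 0.0322)^(6/12) = 1.0159724.
CZK growth factor: (1 + 0.0693)^(6/12) = 1.0340696.
So F = 0.7241 × 1.0159724 / 1.0340696 = 0.7114276 (ZAR/CZK).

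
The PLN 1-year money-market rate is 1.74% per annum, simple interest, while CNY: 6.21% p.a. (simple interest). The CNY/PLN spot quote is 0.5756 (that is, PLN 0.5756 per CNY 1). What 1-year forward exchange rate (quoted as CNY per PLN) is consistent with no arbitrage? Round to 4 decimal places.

T = 1 year.
PLN accumulates by 1 + 0.0174×1 = 1.017400.
Growth of 1 CNY over T: 1 + 0.0621×1 = 1.062100.
CIP: F = S · (grow PLN)/(grow CNY) = 0.5756 × 1.017400/1.062100 = 0.5513750 PLN per CNY.
Quoted the other way: 1/0.5513750 = 1.8136 CNY per PLN.

1.8136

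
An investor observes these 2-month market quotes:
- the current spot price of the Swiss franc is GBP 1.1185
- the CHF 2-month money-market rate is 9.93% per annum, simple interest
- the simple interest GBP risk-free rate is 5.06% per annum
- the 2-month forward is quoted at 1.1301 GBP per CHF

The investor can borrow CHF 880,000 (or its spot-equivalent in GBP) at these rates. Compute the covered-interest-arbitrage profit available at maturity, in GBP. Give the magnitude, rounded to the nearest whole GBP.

T = 2/12 years.
Invest the CHF and cover forward: 880,000 × 1.016550 × 1.1301 = GBP 1,010,946.78.
Convert at spot and invest in GBP: 880,000 × 1.1185 × 1.00843333 = GBP 992,580.76.
The quoted forward overvalues CHF, so borrow GBP, buy CHF at spot, deposit the CHF at 9.93%, and sell the proceeds forward at 1.1301.
Arbitrage profit = |1,010,946.78 − 992,580.76| = GBP 18,366.

GBP 18,366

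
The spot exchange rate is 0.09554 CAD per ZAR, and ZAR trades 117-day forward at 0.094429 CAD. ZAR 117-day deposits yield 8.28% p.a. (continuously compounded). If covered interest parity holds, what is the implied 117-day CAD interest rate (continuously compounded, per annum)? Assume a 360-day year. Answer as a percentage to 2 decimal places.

4.68%

T = 117/360 years.
F/S = 0.094429/0.09554 = 0.9883714 = (growth of CAD) / (growth of ZAR).
ZAR growth factor: e^(0.0828×117/360) = 1.0272753.
Hence g_CAD = 1.0153295.
Take logs: ln 1.0153295 / (117/360) = 0.046810, so 4.68%.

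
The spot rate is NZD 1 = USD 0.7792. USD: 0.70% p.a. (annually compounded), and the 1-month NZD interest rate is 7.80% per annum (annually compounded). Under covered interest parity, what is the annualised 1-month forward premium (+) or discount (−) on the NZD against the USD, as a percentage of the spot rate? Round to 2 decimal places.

-6.79%

T = 1/12 years.
F = S · g_USD/g_NZD = 0.7792 × 1.0005815/1.0062786 = 0.7747885.
Annualised premium = (F − S)/S × (1/T) = (0.7747885 − 0.7792)/0.7792 ÷ (1/12) = -6.79%.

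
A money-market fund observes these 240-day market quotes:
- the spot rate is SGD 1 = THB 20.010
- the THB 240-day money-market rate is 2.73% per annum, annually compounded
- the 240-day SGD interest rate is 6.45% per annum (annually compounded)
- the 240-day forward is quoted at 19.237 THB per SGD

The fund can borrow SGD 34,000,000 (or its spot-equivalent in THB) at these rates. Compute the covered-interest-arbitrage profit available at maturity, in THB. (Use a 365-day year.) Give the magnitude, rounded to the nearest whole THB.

THB 10,996,783

T = 240/365 years.
Invest the SGD and cover forward: 34,000,000 × 1.04195558025 × 19.237 = THB 681,499,382.91.
Convert at spot and invest in THB: 34,000,000 × 20.010 × 1.01786778065 = THB 692,496,165.89.
The quoted forward undervalues SGD, so borrow SGD, convert to THB at spot, deposit the THB at 2.73%, and buy SGD forward at 19.237 to cover the loan.
The gap between the two covered legs is THB 10,996,783.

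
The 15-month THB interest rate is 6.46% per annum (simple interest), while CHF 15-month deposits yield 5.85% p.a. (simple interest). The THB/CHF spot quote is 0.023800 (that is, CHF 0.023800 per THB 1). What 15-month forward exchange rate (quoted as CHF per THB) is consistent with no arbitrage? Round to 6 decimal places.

0.023632

T = 15/12 years.
CHF growth factor: 1 + 0.0585×15/12 = 1.073125.
THB growth factor: 1 + 0.0646×15/12 = 1.080750.
Forward (CHF per THB) = 0.0238 × 1.073125 / 1.080750 = 0.02363208.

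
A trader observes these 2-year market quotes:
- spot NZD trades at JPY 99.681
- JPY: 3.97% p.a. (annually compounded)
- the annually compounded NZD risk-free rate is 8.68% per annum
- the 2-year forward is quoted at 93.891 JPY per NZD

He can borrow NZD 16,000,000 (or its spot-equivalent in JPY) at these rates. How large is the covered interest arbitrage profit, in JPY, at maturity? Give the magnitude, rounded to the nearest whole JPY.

T = 2 years.
Invest the NZD and cover forward: 16,000,000 × 1.18113424 × 93.891 = JPY 1,774,365,998.85.
Convert at spot and invest in JPY: 16,000,000 × 99.681 × 1.08097609 = JPY 1,724,044,442.04.
The quoted forward overvalues NZD, so borrow JPY, buy NZD at spot, deposit the NZD at 8.68%, and sell the proceeds forward at 93.891.
Profit = 1,774,365,998.85 − 1,724,044,442.04 = JPY 50,321,557.

JPY 50,321,557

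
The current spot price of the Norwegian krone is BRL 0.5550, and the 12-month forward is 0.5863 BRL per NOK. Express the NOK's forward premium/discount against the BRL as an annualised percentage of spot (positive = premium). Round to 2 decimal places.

+5.64%

T = 1 year.
NOK trades forward at +5.63964% vs spot over the period.
Per annum: 0.0563964 / 1 = 0.056396 = 5.64%.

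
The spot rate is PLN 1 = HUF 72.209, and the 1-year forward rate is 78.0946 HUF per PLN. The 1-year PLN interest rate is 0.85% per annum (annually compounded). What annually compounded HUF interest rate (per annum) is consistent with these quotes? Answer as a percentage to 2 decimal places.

9.07%

T = 1 year.
CIP gives F = S · g_HUF/g_PLN, so g_HUF/g_PLN = 78.0946/72.209 = 1.0815078.
PLN growth factor: (1 + 0.0085)^1 = 1.008500.
That pins the HUF growth at 1.0907006.
r = 1.0907006^(1/1) − 1 = 0.090701 → 9.07%.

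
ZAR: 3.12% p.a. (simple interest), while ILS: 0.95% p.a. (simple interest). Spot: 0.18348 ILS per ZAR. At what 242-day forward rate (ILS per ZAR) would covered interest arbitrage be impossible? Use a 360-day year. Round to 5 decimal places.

0.18086

T = 242/360 years.
ILS growth factor: 1 + 0.0095×242/360 = 1.0063861.
ZAR growth factor: 1 + 0.0312×242/360 = 1.0209733.
Forward (ILS per ZAR) = 0.18348 × 1.0063861 / 1.0209733 = 0.1808585.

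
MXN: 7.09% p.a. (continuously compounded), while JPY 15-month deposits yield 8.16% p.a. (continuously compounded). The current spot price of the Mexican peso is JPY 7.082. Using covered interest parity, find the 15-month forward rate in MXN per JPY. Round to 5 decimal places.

0.13933

T = 15/12 years.
JPY accumulates by e^(0.0816×15/12) = 1.1073835.
MXN growth factor: e^(0.0709×15/12) = 1.0926708.
CIP: F = S · (grow JPY)/(grow MXN) = 7.082 × 1.1073835/1.0926708 = 7.177358 JPY per MXN.
Quoted the other way: 1/7.177358 = 0.13933 MXN per JPY.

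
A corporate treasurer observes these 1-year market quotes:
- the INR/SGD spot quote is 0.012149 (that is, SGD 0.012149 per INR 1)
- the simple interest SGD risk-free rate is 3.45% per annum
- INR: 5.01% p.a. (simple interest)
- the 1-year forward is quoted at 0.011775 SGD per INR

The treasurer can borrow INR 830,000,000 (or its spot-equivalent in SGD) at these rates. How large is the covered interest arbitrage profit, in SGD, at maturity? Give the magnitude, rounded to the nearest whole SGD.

T = 1 year.
Keep in INR, deliver into the forward: 830,000,000·1.050100·0.011775 = SGD 10,262,889.83.
Swap to SGD now, deposit: 830,000,000·0.012149·1.034500 = SGD 10,431,556.62.
The quoted forward undervalues INR, so borrow INR, convert to SGD at spot, deposit the SGD at 3.45%, and buy INR forward at 0.011775 to cover the loan.
Profit = 10,431,556.62 − 10,262,889.83 = SGD 168,667.

SGD 168,667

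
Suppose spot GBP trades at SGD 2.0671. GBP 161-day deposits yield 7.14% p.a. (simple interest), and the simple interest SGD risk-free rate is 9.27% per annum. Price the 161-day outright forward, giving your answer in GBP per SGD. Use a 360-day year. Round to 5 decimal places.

T = 161/360 years.
SGD growth factor: 1 + 0.0927×161/360 = 1.0414575.
GBP accumulates by 1 + 0.0714×161/360 = 1.0319317.
So F = 2.0671 × 1.0414575 / 1.0319317 = 2.086181 (SGD/GBP).
Invert for GBP per SGD: 1 / 2.086181 = 0.47934.

0.47934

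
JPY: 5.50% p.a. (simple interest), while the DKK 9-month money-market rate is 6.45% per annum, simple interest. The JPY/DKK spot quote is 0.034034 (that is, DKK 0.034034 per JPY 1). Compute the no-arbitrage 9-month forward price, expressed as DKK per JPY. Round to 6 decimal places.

T = 9/12 years.
DKK growth factor: 1 + 0.0645×9/12 = 1.048375.
Growth of 1 JPY over T: 1 + 0.0550×9/12 = 1.041250.
CIP: F = S · (grow DKK)/(grow JPY) = 0.034034 × 1.048375/1.041250 = 0.03426689 DKK per JPY.

0.034267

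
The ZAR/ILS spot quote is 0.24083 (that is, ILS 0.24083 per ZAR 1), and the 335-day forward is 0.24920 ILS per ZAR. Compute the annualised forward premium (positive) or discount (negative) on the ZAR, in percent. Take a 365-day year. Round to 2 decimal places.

T = 335/365 years.
Period premium: (0.24920 − 0.24083)/0.24083 = 0.0347548.
Per annum: 0.0347548 / (335/365) = 0.037867 = 3.79%.

+3.79%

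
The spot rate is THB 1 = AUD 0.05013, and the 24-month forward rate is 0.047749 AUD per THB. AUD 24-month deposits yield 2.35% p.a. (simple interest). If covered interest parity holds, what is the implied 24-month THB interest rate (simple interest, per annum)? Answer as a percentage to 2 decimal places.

4.96%

T = 2 years.
By CIP, F/S equals the AUD-to-THB growth ratio: 0.047749/0.05013 = 0.9525035.
The AUD side grows by 1 + 0.0235×2 = 1.047000.
That pins the THB growth at 1.0992086.
(1.0992086 − 1)/T = 0.049604, i.e. 4.96%.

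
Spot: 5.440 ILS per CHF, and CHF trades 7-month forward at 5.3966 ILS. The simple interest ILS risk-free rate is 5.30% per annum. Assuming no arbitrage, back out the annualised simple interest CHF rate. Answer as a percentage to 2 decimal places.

6.72%

T = 7/12 years.
By CIP, F/S equals the ILS-to-CHF growth ratio: 5.3966/5.44 = 0.9920221.
ILS growth factor: 1 + 0.0530×7/12 = 1.0309167.
That pins the CHF growth at 1.0392074.
(1.0392074 − 1)/T = 0.067213, i.e. 6.72%.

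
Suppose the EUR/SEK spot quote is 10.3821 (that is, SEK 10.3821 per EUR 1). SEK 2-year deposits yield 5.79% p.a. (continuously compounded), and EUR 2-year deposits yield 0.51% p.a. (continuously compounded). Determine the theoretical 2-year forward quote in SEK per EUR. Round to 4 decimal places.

11.5384

T = 2 years.
SEK accumulates by e^(0.0579×2) = 1.1227713.
EUR growth factor: e^(0.0051×2) = 1.0102522.
CIP: F = S · (grow SEK)/(grow EUR) = 10.3821 × 1.1227713/1.0102522 = 11.538430 SEK per EUR.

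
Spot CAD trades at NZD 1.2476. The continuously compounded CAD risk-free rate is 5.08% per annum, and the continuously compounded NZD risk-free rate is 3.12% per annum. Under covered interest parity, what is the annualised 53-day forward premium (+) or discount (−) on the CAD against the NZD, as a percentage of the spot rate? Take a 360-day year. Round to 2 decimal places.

T = 53/360 years.
CIP forward (NZD per CAD) = 1.2476 × 1.0046039/1.0075069 = 1.2440052.
(F − S)/S ÷ T = (1.2440052 − 1.2476)/1.2476/(53/360) = -0.019572 → -1.96%.

-1.96%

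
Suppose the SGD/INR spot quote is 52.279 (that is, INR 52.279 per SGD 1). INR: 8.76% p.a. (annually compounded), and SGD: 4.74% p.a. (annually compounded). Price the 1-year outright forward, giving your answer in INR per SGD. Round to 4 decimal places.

54.2855

T = 1 year.
INR growth factor: (1 + 0.0876)^1 = 1.087600.
Growth of 1 SGD over T: (1 + 0.0474)^1 = 1.047400.
Forward (INR per SGD) = 52.279 × 1.087600 / 1.047400 = 54.285507.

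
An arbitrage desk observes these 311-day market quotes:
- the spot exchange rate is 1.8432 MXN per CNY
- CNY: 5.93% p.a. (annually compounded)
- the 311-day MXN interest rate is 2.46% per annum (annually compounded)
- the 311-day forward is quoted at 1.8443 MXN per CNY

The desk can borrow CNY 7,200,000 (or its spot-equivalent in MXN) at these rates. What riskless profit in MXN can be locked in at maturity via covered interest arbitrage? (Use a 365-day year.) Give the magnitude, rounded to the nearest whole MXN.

T = 311/365 years.
Invest the CNY and cover forward: 7,200,000 × 1.0503100843 × 1.8443 = MXN 13,947,025.60.
Convert at spot and invest in MXN: 7,200,000 × 1.8432 × 1.0209227599 = MXN 13,548,706.78.
The quoted forward overvalues CNY, so borrow MXN, buy CNY at spot, deposit the CNY at 5.93%, and sell the proceeds forward at 1.8443.
The gap between the two covered legs is MXN 398,319.

MXN 398,319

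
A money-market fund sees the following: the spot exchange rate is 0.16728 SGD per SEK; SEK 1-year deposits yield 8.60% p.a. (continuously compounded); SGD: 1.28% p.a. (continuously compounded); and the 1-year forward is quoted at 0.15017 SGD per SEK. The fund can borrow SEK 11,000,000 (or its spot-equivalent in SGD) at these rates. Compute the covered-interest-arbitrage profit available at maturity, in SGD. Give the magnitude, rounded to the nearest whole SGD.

SGD 63,566

T = 1 year.
Route A — deposit SEK, sell forward: 11,000,000 × 1.089806328 × 0.15017 = SGD 1,800,218.38.
Route B — convert at spot, deposit SGD: 11,000,000 × 0.16728 × 1.012882271 = SGD 1,863,784.41.
The quoted forward undervalues SEK, so borrow SEK, convert to SGD at spot, deposit the SGD at 1.28%, and buy SEK forward at 0.15017 to cover the loan.
The gap between the two covered legs is SGD 63,566.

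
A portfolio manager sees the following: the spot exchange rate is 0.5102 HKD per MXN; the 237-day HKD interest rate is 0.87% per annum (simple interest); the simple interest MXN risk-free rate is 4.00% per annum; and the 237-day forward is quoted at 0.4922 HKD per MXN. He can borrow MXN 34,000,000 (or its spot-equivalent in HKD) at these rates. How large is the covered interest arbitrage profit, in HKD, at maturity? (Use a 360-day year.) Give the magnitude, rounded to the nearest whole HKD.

HKD 270,671

T = 237/360 years.
Keep in MXN, deliver into the forward: 34,000,000·1.0263333333·0.4922 = HKD 17,175,483.07.
Swap to HKD now, deposit: 34,000,000·0.5102·1.0057275 = HKD 17,446,153.80.
The quoted forward undervalues MXN, so borrow MXN, convert to HKD at spot, deposit the HKD at 0.87%, and buy MXN forward at 0.4922 to cover the loan.
Arbitrage profit = |17,175,483.07 − 17,446,153.80| = HKD 270,671.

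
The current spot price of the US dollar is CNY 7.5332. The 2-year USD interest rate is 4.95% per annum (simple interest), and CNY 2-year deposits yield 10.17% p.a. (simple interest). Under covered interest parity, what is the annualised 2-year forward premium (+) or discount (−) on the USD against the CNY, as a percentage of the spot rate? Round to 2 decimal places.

+4.75%

T = 2 years.
CIP forward (CNY per USD) = 7.5332 × 1.203400/1.099000 = 8.2488197.
(F − S)/S ÷ T = (8.2488197 − 7.5332)/7.5332/2 = 0.047498 → 4.75%.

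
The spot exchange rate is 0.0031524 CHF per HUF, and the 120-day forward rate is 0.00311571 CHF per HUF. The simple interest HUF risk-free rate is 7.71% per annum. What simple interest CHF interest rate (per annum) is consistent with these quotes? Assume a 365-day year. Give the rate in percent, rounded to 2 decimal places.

4.08%

T = 120/365 years.
By CIP, F/S equals the CHF-to-HUF growth ratio: 0.00311571/0.0031524 = 0.9883612.
The HUF side grows by 1 + 0.0771×120/365 = 1.0253479.
Hence g_CHF = 1.0134141.
r = (1.0134141 − 1)/(120/365) = 0.040801 → 4.08%.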